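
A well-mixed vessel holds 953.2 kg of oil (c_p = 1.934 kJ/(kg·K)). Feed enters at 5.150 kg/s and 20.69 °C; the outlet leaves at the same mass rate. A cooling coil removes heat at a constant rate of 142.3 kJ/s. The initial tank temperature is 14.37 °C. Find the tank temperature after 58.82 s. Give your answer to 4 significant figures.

12.20 °C

M c_p dT/dt = ṁ c_p (T_in − T) − Q̇.
τ = M/ṁ = 185.087 s; T_ss = T_in − Q̇/(ṁ c_p) = 20.69 − 142.3/(5.150·1.934) = 6.40299 °C.
Integrating: T(t) = T_ss + (T₀ − T_ss) e^(−t/τ).
T(58.82) = 6.40299 + (7.96701)·e^(−58.82/185.087) = 6.40299 + (7.96701)·0.727751 = 12.2010 °C.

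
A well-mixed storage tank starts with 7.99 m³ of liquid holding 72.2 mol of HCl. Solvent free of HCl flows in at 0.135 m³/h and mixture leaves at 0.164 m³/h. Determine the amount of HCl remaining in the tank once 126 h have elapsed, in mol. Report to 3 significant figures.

2.28 mol

Let m(t) be the amount of HCl. Volume: V(t) = V₀ + (Q_in − Q_out) t = 7.99 − 0.029000 t; V(126) = 4.3360 m³.
No HCl enters, so dm/dt = −Q_out · (m/V).
dm/m = −Q_out dt/(V₀ − 0.029000 t); integrating gives ln(m/m₀) = −(Q_out/(Q_in−Q_out)) ln(V/V₀).
m = m₀ (V₀/V)^(Q_out/(Q_in−Q_out)) = 72.2 × (7.99/4.3360)^(-5.6552) = 2.2768 mol.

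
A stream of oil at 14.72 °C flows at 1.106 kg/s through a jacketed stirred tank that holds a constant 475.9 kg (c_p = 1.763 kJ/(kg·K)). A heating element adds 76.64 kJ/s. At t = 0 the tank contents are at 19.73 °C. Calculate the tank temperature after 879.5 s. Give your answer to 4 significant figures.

Energy balance: M c_p dT/dt = ṁ c_p (T_in − T) + 76.64.
τ = M/ṁ = 430.289 s; T_ss = T_in + Q̇/(ṁ c_p) = 14.72 + 76.64/(1.106·1.763) = 54.0250 °C.
This is linear first-order; T(t) = T_ss + (T₀ − T_ss) e^(−t/τ).
T(879.5) = 54.0250 + (-34.2950)·e^(−879.5/430.289) = 54.0250 + (-34.2950)·0.129513 = 49.5834 °C.

49.58 °C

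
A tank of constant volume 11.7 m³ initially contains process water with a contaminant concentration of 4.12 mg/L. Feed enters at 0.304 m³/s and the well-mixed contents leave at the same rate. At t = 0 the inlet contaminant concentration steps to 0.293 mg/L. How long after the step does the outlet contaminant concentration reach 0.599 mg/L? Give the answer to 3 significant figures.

Species balance: V dC/dt = Q(C_in − C) ⇒ τ = V/Q = 38.487 s.
C(t) = C_in + (C₀ − C_in) e^(−t/τ). Set C = 0.599 and solve for t:
e^(−t/τ) = (C − C_in)/(C₀ − C_in) = (0.599 − 0.293)/(4.12 − 0.293) = 0.079958
t = −τ ln(…) = 38.487 × 2.5263 = 97.227 s.

97.2 s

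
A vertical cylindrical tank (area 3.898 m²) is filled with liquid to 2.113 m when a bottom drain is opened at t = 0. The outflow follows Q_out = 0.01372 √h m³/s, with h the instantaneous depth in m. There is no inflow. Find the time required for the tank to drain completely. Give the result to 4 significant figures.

826.0 s

A dh/dt = −Q_out = −0.01372 √h.
This is separable: 2 d(√h)/dt = −0.01372/A, so √h = √h₀ − (0.01372/(2A)) t.
Tank is empty when √h = 0: t_empty = 2A√h₀/0.01372.
t_empty = 2·3.898·√2.113/0.01372 = 7.79600·1.45362/0.01372 = 825.976 s.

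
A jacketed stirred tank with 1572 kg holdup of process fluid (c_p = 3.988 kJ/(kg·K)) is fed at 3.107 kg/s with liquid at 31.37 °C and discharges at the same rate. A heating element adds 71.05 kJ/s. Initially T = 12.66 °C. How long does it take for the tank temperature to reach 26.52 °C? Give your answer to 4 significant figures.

M c_p dT/dt = ṁ c_p (T_in − T) + Q̇.
τ = M/ṁ = 505.954 s; T_ss = T_in + Q̇/(ṁ c_p) = 37.1041 °C.
T(t) = T_ss + (T₀ − T_ss) e^(−t/τ). Set T = 26.52:
e^(−t/τ) = (26.52 − 37.1041)/(12.66 − 37.1041) = 0.432993
t = −505.954 · ln(0.432993) = 423.501 s.

423.5 s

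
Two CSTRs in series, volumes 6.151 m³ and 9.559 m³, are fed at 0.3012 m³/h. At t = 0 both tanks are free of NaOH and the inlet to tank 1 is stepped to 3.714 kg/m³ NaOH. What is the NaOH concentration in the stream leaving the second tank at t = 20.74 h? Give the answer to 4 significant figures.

0.7226 kg/m³

Each tank obeys Vᵢ dCᵢ/dt = Q(Cᵢ₋₁ − Cᵢ), so τᵢ = Vᵢ/Q.
τ₁ = 6.151/0.3012 = 20.4216 h; τ₂ = 9.559/0.3012 = 31.7364 h.
Tank 1: C₁ = C_in(1 − e^(−t/τ₁)). Tank 2 (τ₁ ≠ τ₂): C₂ = C_in[1 − (τ₁ e^(−t/τ₁) − τ₂ e^(−t/τ₂))/(τ₁ − τ₂)].
At t = 20.74: e^(−t/τ₁) = 0.362189, e^(−t/τ₂) = 0.520217.
C₂ = 3.714·[1 − (20.4216·0.362189 − 31.7364·0.520217)/(-11.3147)] = 3.714·0.194562 = 0.722603 kg/m³.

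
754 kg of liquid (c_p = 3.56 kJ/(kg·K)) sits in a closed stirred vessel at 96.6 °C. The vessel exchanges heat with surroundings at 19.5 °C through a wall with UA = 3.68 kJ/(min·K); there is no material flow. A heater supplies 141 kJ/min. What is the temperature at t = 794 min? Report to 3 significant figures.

M c_p dT/dt = −UA(T − T_amb) + Q̇.
dT/dt = (T_ss − T)/τ with T_ss = T_amb + Q̇/UA = 19.5 + 141/3.68 = 57.815 °C, τ = M c_p/UA = 754·3.56/3.68 = 729.41 min.
Integrating: T(t) = T_ss + (T₀ − T_ss) e^(−t/τ).
T(794) = 57.815 + (38.785)·0.33671 = 70.874 °C.

70.9 °C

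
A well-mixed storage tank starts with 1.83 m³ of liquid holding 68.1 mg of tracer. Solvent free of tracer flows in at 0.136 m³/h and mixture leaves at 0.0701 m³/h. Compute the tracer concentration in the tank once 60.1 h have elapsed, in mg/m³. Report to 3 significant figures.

3.45 mg/m³

Let m(t) be the amount of tracer. Volume: V(t) = V₀ + (Q_in − Q_out) t = 1.83 + 0.065900 t; V(60.1) = 5.7906 m³.
No tracer enters, so dm/dt = −Q_out · (m/V).
dm/m = −Q_out dt/(V₀ + 0.065900 t); integrating gives ln(m/m₀) = −(Q_out/(Q_in−Q_out)) ln(V/V₀).
m = m₀ (V₀/V)^(Q_out/(Q_in−Q_out)) = 68.1 × (1.83/5.7906)^(1.0637) = 19.998 mg.
C = m/V = 19.998/5.7906 = 3.4536 mg/m³.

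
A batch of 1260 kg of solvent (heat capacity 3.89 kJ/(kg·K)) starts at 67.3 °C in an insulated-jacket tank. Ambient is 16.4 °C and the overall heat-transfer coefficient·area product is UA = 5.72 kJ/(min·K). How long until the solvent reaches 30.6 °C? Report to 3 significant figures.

Lumped-capacitance energy balance: M c_p dT/dt = UA(T_amb − T).
τ = M c_p/UA = 856.89 min; T_ss = T_amb = 16.400 °C.
T(t) = T_ss + (T₀ − T_ss)e^(−t/τ); set T = 30.6:
t = −τ ln[(T − T_ss)/(T₀ − T_ss)] = −856.89 · ln(0.27898) = 1093.9 min.

1090 min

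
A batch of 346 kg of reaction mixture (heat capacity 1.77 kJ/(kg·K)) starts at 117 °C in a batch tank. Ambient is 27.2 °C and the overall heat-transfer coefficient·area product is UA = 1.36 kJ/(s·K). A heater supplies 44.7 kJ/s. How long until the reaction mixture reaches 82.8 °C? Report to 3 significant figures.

413 s

Heat balance on the well-mixed liquid: M c_p dT/dt = −UA(T − T_amb) + Q̇.
τ = M c_p/UA = 450.31 s; T_ss = T_amb + Q̇/UA = 27.2 + 44.7/1.36 = 60.068 °C.
T(t) = T_ss + (T₀ − T_ss)e^(−t/τ); set T = 82.8:
t = −τ ln[(T − T_ss)/(T₀ − T_ss)] = −450.31 · ln(0.39929) = 413.42 s.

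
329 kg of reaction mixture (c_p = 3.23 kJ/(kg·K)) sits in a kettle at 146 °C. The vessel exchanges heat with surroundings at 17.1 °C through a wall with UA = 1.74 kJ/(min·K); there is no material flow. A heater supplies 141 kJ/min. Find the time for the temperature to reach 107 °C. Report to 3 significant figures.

Lumped-capacitance energy balance: M c_p dT/dt = UA(T_amb − T) + Q̇.
τ = M c_p/UA = 610.73 min; T_ss = T_amb + Q̇/UA = 17.1 + 141/1.74 = 98.134 °C.
T(t) = T_ss + (T₀ − T_ss)e^(−t/τ); set T = 107:
t = −τ ln[(T − T_ss)/(T₀ − T_ss)] = −610.73 · ln(0.18522) = 1029.8 min.

1030 min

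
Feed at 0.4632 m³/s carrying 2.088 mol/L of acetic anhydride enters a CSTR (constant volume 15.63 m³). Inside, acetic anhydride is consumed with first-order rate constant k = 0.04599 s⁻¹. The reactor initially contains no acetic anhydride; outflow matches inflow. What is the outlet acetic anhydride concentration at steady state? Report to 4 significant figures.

V dC/dt = Q(C_in − C) − k V C.
At steady state: 0 = Q C_in − (Q + kV) C_ss, so C_ss = Q C_in/(Q + kV).
C_ss = 0.4632·2.088/(0.4632 + 0.04599·15.63) = 0.967162/1.18202 = 0.818225 mol/L.

0.8182 mol/L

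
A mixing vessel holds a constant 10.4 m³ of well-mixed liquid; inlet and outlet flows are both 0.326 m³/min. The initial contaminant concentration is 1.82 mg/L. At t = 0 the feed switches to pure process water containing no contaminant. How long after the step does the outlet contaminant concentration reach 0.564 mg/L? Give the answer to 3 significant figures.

37.4 min

Accumulation = in − out for the solute gives V dC/dt = Q(C_in − C), so τ = V/Q = 31.902 min.
C(t) = C_in + (C₀ − C_in) e^(−t/τ). Set C = 0.564 and solve for t:
e^(−t/τ) = (C − C_in)/(C₀ − C_in) = (0.564 − 0)/(1.82 − 0) = 0.30989
t = −τ ln(…) = 31.902 × 1.1715 = 37.374 min.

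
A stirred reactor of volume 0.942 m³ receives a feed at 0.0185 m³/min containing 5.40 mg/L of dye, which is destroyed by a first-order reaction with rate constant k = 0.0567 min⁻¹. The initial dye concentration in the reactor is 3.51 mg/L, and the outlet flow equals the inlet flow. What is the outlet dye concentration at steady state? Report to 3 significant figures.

1.39 mg/L

Species balance: V dC/dt = Q C_in − Q C − k V C.
Steady state (dC/dt = 0): C_ss = Q C_in/(Q + kV) = C_in/(1 + kV/Q).
C_ss = 0.0185·5.40/(0.0185 + 0.0567·0.942) = 0.099900/0.071911 = 1.3892 mg/L.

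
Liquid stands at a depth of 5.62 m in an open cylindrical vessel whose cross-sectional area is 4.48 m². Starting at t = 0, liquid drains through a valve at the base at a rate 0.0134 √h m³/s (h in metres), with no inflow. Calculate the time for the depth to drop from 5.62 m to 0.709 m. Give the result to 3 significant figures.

Mass balance (ρ constant): A dh/dt = −0.0134 √h.
This is separable: 2 d(√h)/dt = −0.0134/A, so √h = √h₀ − (0.0134/(2A)) t.
t = 2A(√h₀ − √h)/0.0134 = 2·4.48·(√5.62 − √0.709)/0.0134
  = 8.9600 × (2.3707 − 0.84202) / 0.0134 = 1022.1 s.

1020 s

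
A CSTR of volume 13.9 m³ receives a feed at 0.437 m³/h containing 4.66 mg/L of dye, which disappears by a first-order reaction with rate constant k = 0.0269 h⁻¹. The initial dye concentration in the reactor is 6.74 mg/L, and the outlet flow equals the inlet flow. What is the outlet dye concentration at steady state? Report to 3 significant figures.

Accumulation = in − out − consumed: V dC/dt = Q C_in − Q C − k V C.
At steady state: 0 = Q C_in − (Q + kV) C_ss, so C_ss = Q C_in/(Q + kV).
C_ss = 0.437·4.66/(0.437 + 0.0269·13.9) = 2.0364/0.81091 = 2.5113 mg/L.

2.51 mg/L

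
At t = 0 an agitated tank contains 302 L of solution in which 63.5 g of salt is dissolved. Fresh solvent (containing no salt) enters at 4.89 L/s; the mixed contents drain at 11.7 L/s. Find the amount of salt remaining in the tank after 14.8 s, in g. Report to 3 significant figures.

31.6 g

Total volume: dV/dt = Q_in − Q_out = -6.8100 L/s, so V(t) = 302 − 6.8100 t and V(14.8) = 201.21 L.
Solute balance: dm/dt = 0 − Q_out C = −Q_out m/V(t).
Separate: dm/m = −Q_out dt/V(t) ⇒ ln(m/m₀) = −(Q_out/(Q_in−Q_out)) ln(V/V₀).
m = m₀ (V₀/V)^(Q_out/(Q_in−Q_out)) = 63.5 × (302/201.21)^(-1.7181) = 31.607 g.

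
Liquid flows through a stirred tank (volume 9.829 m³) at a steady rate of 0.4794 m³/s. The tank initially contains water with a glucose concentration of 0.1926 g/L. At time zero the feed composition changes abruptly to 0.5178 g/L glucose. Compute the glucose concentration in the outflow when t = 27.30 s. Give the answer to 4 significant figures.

Mass balance on the solute (V constant): V dC/dt = Q(C_in − C).
Time constant τ = V/Q = 9.829/0.4794 = 20.5027 s.
This is linear first-order; C(t) = C_in + (C₀ − C_in) e^(−t/τ).
C(27.30) = 0.5178 + (0.1926 − 0.5178)·e^(−27.30/20.5027) = 0.5178 + (-0.325200)·0.264073 = 0.431924 g/L.

0.4319 g/L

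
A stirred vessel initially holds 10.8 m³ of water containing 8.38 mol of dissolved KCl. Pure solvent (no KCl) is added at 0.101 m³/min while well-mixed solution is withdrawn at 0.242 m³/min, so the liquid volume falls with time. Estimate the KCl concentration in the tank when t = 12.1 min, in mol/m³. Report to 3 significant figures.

Let m(t) be the amount of KCl. Volume: V(t) = V₀ + (Q_in − Q_out) t = 10.8 − 0.14100 t; V(12.1) = 9.0939 m³.
No KCl enters, so dm/dt = −Q_out · (m/V).
Separate: dm/m = −Q_out dt/V(t) ⇒ ln(m/m₀) = −(Q_out/(Q_in−Q_out)) ln(V/V₀).
m = m₀ (V₀/V)^(Q_out/(Q_in−Q_out)) = 8.38 × (10.8/9.0939)^(-1.7163) = 6.2385 mol.
C = m/V = 6.2385/9.0939 = 0.68601 mol/m³.

0.686 mol/m³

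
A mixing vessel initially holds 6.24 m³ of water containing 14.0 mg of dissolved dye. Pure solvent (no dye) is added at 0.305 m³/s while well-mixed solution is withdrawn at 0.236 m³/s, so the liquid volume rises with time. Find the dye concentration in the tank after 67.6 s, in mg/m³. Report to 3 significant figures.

0.190 mg/m³

Let m(t) be the amount of dye. Volume: V(t) = V₀ + (Q_in − Q_out) t = 6.24 + 0.069000 t; V(67.6) = 10.904 m³.
Solute balance: dm/dt = 0 − Q_out C = −Q_out m/V(t).
Separate: dm/m = −Q_out dt/V(t) ⇒ ln(m/m₀) = −(Q_out/(Q_in−Q_out)) ln(V/V₀).
m = m₀ (V₀/V)^(Q_out/(Q_in−Q_out)) = 14.0 × (6.24/10.904)^(3.4203) = 2.0749 mg.
C = m/V = 2.0749/10.904 = 0.19028 mg/m³.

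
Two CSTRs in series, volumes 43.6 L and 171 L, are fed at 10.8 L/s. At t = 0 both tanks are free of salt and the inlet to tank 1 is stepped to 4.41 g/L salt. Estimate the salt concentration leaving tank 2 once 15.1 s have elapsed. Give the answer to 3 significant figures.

2.17 g/L

Time constants: τᵢ = Vᵢ/Q for each well-mixed tank.
τ₁ = 43.6/10.8 = 4.0370 s; τ₂ = 171/10.8 = 15.833 s.
Tank 1: C₁ = C_in(1 − e^(−t/τ₁)). Tank 2 (τ₁ ≠ τ₂): C₂ = C_in[1 − (τ₁ e^(−t/τ₁) − τ₂ e^(−t/τ₂))/(τ₁ − τ₂)].
At t = 15.1: e^(−t/τ₁) = 0.023745, e^(−t/τ₂) = 0.38532.
C₂ = 4.41·[1 − (4.0370·0.023745 − 15.833·0.38532)/(-11.796)] = 4.41·0.49094 = 2.1650 g/L.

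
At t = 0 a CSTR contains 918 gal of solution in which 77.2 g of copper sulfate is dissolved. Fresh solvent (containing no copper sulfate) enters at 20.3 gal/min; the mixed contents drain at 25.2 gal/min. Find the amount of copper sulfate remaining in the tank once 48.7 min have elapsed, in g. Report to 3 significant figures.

16.4 g

Let m(t) be the amount of copper sulfate. Volume: V(t) = V₀ + (Q_in − Q_out) t = 918 − 4.9000 t; V(48.7) = 679.37 gal.
Species balance (pure solvent in): dm/dt = −Q_out · m/V(t).
Separate: dm/m = −Q_out dt/V(t) ⇒ ln(m/m₀) = −(Q_out/(Q_in−Q_out)) ln(V/V₀).
m = m₀ (V₀/V)^(Q_out/(Q_in−Q_out)) = 77.2 × (918/679.37)^(-5.1429) = 16.416 g.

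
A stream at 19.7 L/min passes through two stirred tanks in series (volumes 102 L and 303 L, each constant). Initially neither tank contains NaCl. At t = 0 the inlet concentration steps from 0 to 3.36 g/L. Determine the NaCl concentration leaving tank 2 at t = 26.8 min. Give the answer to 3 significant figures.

Each tank obeys Vᵢ dCᵢ/dt = Q(Cᵢ₋₁ − Cᵢ), so τᵢ = Vᵢ/Q.
τ₁ = 102/19.7 = 5.1777 min; τ₂ = 303/19.7 = 15.381 min.
Solving the cascade with C₁(0)=C₂(0)=0 gives C₂(t) = C_in[1 − (τ₁ e^(−t/τ₁) − τ₂ e^(−t/τ₂))/(τ₁ − τ₂)].
At t = 26.8: e^(−t/τ₁) = 0.0056501, e^(−t/τ₂) = 0.17509.
C₂ = 3.36·[1 − (5.1777·0.0056501 − 15.381·0.17509)/(-10.203)] = 3.36·0.73892 = 2.4828 g/L.

2.48 g/L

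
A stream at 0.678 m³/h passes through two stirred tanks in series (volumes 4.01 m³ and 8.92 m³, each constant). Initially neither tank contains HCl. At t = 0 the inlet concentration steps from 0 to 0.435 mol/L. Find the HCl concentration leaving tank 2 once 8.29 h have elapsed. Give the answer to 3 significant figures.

Species balance on tank i: dCᵢ/dt = (Cᵢ₋₁ − Cᵢ)/τᵢ with τᵢ = Vᵢ/Q.
τ₁ = 4.01/0.678 = 5.9145 h; τ₂ = 8.92/0.678 = 13.156 h.
Tank 1: C₁ = C_in(1 − e^(−t/τ₁)). Tank 2 (τ₁ ≠ τ₂): C₂ = C_in[1 − (τ₁ e^(−t/τ₁) − τ₂ e^(−t/τ₂))/(τ₁ − τ₂)].
At t = 8.29: e^(−t/τ₁) = 0.24619, e^(−t/τ₂) = 0.53253.
C₂ = 0.435·[1 − (5.9145·0.24619 − 13.156·0.53253)/(-7.2419)] = 0.435·0.23361 = 0.10162 mol/L.

0.102 mol/L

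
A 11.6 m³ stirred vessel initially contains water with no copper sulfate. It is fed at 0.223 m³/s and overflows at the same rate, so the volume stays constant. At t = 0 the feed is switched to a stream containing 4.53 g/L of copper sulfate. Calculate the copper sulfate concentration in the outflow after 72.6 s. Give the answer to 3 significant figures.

Mass balance on the solute (V constant): V dC/dt = Q(C_in − C).
So dC/dt = (C_in − C)/τ with τ = V/Q = 11.6/0.223 = 52.018 s.
C approaches C_in exponentially: C(t) = C_in + (C₀ − C_in) e^(−t/τ).
C(72.6) = 4.53 + (0 − 4.53)·e^(−72.6/52.018) = 4.53 + (-4.5300)·0.24767 = 3.4081 g/L.

3.41 g/L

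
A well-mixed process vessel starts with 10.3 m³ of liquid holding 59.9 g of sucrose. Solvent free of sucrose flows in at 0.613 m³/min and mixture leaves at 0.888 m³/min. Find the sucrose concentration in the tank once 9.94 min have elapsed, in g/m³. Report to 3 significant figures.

Let m(t) be the amount of sucrose. Volume: V(t) = V₀ + (Q_in − Q_out) t = 10.3 − 0.27500 t; V(9.94) = 7.5665 m³.
Solute balance: dm/dt = 0 − Q_out C = −Q_out m/V(t).
dm/m = −Q_out dt/(V₀ − 0.27500 t); integrating gives ln(m/m₀) = −(Q_out/(Q_in−Q_out)) ln(V/V₀).
m = m₀ (V₀/V)^(Q_out/(Q_in−Q_out)) = 59.9 × (10.3/7.5665)^(-3.2291) = 22.127 g.
C = m/V = 22.127/7.5665 = 2.9243 g/m³.

2.92 g/m³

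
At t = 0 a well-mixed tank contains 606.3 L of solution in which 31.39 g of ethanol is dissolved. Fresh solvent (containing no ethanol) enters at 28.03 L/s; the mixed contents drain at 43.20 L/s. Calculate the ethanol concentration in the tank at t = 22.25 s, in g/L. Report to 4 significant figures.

Let m(t) be the amount of ethanol. Volume: V(t) = V₀ + (Q_in − Q_out) t = 606.3 − 15.1700 t; V(22.25) = 268.767 L.
No ethanol enters, so dm/dt = −Q_out · (m/V).
Separate: dm/m = −Q_out dt/V(t) ⇒ ln(m/m₀) = −(Q_out/(Q_in−Q_out)) ln(V/V₀).
m = m₀ (V₀/V)^(Q_out/(Q_in−Q_out)) = 31.39 × (606.3/268.767)^(-2.84773) = 3.09499 g.
C = m/V = 3.09499/268.767 = 0.0115155 g/L.

0.01152 g/L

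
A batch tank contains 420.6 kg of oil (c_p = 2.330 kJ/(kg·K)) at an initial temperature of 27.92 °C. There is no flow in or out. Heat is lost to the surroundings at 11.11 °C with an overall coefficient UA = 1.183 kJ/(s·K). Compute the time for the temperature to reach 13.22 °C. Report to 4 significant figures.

1719 s

M c_p dT/dt = −UA(T − T_amb).
τ = M c_p/UA = 828.401 s; T_ss = T_amb = 11.1100 °C.
T(t) = T_ss + (T₀ − T_ss)e^(−t/τ); set T = 13.22:
t = −τ ln[(T − T_ss)/(T₀ − T_ss)] = −828.401 · ln(0.125521) = 1719.17 s.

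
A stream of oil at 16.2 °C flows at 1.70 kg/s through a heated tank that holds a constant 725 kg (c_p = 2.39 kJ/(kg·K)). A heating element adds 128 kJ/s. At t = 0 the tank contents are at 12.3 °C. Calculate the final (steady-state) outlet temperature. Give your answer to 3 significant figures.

47.7 °C

Unsteady energy balance on the tank contents: M c_p dT/dt = ṁ c_p (T_in − T) + 128.
At steady state dT/dt = 0 ⇒ T_ss = T_in + Q̇/(ṁ c_p) = 16.2 + 128/(1.70·2.39) = 47.704 °C.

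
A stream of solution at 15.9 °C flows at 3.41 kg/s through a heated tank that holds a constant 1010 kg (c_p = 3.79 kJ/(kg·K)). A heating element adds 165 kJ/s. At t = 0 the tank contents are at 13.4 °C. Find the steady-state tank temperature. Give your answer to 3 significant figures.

28.7 °C

Unsteady energy balance on the tank contents: M c_p dT/dt = ṁ c_p (T_in − T) + 165.
At steady state dT/dt = 0 ⇒ T_ss = T_in + Q̇/(ṁ c_p) = 15.9 + 165/(3.41·3.79) = 28.667 °C.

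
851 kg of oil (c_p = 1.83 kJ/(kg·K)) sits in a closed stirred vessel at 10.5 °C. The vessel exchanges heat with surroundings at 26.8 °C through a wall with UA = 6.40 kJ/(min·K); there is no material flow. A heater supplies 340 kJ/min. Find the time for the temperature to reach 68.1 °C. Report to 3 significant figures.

431 min

Heat balance on the well-mixed liquid: M c_p dT/dt = −UA(T − T_amb) + Q̇.
τ = M c_p/UA = 243.33 min; T_ss = T_amb + Q̇/UA = 26.8 + 340/6.40 = 79.925 °C.
T(t) = T_ss + (T₀ − T_ss)e^(−t/τ); set T = 68.1:
t = −τ ln[(T − T_ss)/(T₀ − T_ss)] = −243.33 · ln(0.17033) = 430.71 min.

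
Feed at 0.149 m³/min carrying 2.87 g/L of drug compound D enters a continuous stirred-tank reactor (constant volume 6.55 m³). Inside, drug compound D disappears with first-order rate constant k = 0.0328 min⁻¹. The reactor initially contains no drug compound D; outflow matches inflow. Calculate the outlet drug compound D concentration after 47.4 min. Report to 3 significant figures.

1.09 g/L

Species balance: V dC/dt = Q C_in − Q C − k V C.
This is linear with rate a = Q/V + k = 0.055548 min⁻¹.
C_ss = Q C_in/(Q + kV) = 1.1753 g/L; C(t) = C_ss + (C₀ − C_ss) e^(−a t).
C(47.4) = 1.1753 + (-1.1753)·e^(−0.055548·47.4) = 1.1753 + (-1.1753)·0.071864 = 1.0909 g/L.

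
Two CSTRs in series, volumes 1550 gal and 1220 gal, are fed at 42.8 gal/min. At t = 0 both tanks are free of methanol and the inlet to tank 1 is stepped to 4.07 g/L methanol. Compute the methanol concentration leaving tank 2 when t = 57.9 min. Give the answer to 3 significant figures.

2.18 g/L

Each tank obeys Vᵢ dCᵢ/dt = Q(Cᵢ₋₁ − Cᵢ), so τᵢ = Vᵢ/Q.
τ₁ = 1550/42.8 = 36.215 min; τ₂ = 1220/42.8 = 28.505 min.
Solving the cascade with C₁(0)=C₂(0)=0 gives C₂(t) = C_in[1 − (τ₁ e^(−t/τ₁) − τ₂ e^(−t/τ₂))/(τ₁ − τ₂)].
At t = 57.9: e^(−t/τ₁) = 0.20214, e^(−t/τ₂) = 0.13117.
C₂ = 4.07·[1 − (36.215·0.20214 − 28.505·0.13117)/(7.7103)] = 4.07·0.53549 = 2.1794 g/L.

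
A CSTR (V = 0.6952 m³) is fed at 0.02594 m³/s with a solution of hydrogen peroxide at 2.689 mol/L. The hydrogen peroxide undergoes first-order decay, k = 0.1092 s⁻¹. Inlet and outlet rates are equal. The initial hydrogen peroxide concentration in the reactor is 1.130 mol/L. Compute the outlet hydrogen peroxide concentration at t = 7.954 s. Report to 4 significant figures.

Species balance: V dC/dt = Q C_in − Q C − k V C.
This is linear with rate a = Q/V + k = 0.146513 s⁻¹.
C_ss = Q C_in/(Q + kV) = 0.684817 mol/L; C(t) = C_ss + (C₀ − C_ss) e^(−a t).
C(7.954) = 0.684817 + (0.445183)·e^(−0.146513·7.954) = 0.684817 + (0.445183)·0.311809 = 0.823629 mol/L.

0.8236 mol/L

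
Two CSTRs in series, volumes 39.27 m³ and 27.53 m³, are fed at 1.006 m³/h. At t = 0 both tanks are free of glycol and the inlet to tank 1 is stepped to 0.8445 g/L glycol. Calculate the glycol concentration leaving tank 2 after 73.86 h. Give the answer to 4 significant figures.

0.5519 g/L

Time constants: τᵢ = Vᵢ/Q for each well-mixed tank.
τ₁ = 39.27/1.006 = 39.0358 h; τ₂ = 27.53/1.006 = 27.3658 h.
Solving the cascade with C₁(0)=C₂(0)=0 gives C₂(t) = C_in[1 − (τ₁ e^(−t/τ₁) − τ₂ e^(−t/τ₂))/(τ₁ − τ₂)].
At t = 73.86: e^(−t/τ₁) = 0.150753, e^(−t/τ₂) = 0.0672735.
C₂ = 0.8445·[1 − (39.0358·0.150753 − 27.3658·0.0672735)/(11.6700)] = 0.8445·0.653488 = 0.551871 g/L.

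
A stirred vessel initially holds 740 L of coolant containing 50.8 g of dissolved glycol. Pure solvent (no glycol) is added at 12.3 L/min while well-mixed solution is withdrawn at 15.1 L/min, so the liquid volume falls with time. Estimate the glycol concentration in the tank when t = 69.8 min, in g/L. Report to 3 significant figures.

0.0178 g/L

Let m(t) be the amount of glycol. Volume: V(t) = V₀ + (Q_in − Q_out) t = 740 − 2.8000 t; V(69.8) = 544.56 L.
Solute balance: dm/dt = 0 − Q_out C = −Q_out m/V(t).
Separate: dm/m = −Q_out dt/V(t) ⇒ ln(m/m₀) = −(Q_out/(Q_in−Q_out)) ln(V/V₀).
m = m₀ (V₀/V)^(Q_out/(Q_in−Q_out)) = 50.8 × (740/544.56)^(-5.3929) = 9.7188 g.
C = m/V = 9.7188/544.56 = 0.017847 g/L.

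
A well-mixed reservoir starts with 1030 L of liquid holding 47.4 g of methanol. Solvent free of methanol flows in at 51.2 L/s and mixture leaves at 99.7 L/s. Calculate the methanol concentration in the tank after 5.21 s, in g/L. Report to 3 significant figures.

Total volume: dV/dt = Q_in − Q_out = -48.500 L/s, so V(t) = 1030 − 48.500 t and V(5.21) = 777.32 L.
Solute balance: dm/dt = 0 − Q_out C = −Q_out m/V(t).
dm/m = −Q_out dt/(V₀ − 48.500 t); integrating gives ln(m/m₀) = −(Q_out/(Q_in−Q_out)) ln(V/V₀).
m = m₀ (V₀/V)^(Q_out/(Q_in−Q_out)) = 47.4 × (1030/777.32)^(-2.0557) = 26.576 g.
C = m/V = 26.576/777.32 = 0.034190 g/L.

0.0342 g/L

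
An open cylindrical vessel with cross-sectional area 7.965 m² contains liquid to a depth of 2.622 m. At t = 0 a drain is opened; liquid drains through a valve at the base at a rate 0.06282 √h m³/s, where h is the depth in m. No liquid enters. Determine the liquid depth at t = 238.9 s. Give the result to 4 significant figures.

With no inflow, A dh/dt = −0.06282 √h.
Separate and integrate: 2(√h − √h₀) = −(0.06282/A) t.
√h = √2.622 − 0.06282·238.9/(2·7.965) = 1.61926 − 0.942103 = 0.677156.
h = 0.677156² = 0.458541 m.

0.4585 m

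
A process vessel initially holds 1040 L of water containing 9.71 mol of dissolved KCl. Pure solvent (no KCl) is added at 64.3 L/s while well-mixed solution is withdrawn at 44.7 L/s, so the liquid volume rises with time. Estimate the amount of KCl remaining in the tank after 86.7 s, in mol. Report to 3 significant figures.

1.07 mol

Total volume: dV/dt = Q_in − Q_out = 19.600 L/s, so V(t) = 1040 + 19.600 t and V(86.7) = 2739.3 L.
No KCl enters, so dm/dt = −Q_out · (m/V).
Separate: dm/m = −Q_out dt/V(t) ⇒ ln(m/m₀) = −(Q_out/(Q_in−Q_out)) ln(V/V₀).
m = m₀ (V₀/V)^(Q_out/(Q_in−Q_out)) = 9.71 × (1040/2739.3)^(2.2806) = 1.0665 mol.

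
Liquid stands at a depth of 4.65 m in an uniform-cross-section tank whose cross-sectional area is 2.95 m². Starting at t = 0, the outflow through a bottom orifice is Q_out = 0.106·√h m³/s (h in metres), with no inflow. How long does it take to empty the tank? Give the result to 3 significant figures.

120 s

A dh/dt = −Q_out = −0.106 √h.
∫ h^(−1/2) dh = −(0.106/A) ∫ dt, giving 2√h = 2√h₀ − (0.106/A) t.
Set h = 0: 2√h₀ = (0.106/A) t_empty ⇒ t_empty = 2A√h₀/0.106.
t_empty = 2·2.95·√4.65/0.106 = 5.9000·2.1564/0.106 = 120.03 s.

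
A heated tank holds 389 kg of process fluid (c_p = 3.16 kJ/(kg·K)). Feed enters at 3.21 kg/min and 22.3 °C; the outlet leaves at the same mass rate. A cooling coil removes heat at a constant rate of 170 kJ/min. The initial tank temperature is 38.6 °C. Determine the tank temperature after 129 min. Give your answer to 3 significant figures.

M c_p dT/dt = ṁ c_p (T_in − T) − Q̇.
Rearrange: dT/dt = (T_ss − T)/τ with τ = M/ṁ = 121.18 min and T_ss = T_in − Q̇/(ṁ c_p) = 5.5407 °C.
T approaches T_ss exponentially: T(t) = T_ss + (T₀ − T_ss) e^(−t/τ).
T(129) = 5.5407 + (33.059)·e^(−129/121.18) = 5.5407 + (33.059)·0.34490 = 16.943 °C.

16.9 °C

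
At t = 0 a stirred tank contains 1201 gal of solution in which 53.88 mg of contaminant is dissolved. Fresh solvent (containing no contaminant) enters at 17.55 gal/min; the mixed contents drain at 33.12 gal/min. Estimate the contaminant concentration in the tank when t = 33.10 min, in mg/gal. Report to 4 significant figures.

0.02385 mg/gal

Total volume: dV/dt = Q_in − Q_out = -15.5700 gal/min, so V(t) = 1201 − 15.5700 t and V(33.10) = 685.633 gal.
Solute balance: dm/dt = 0 − Q_out C = −Q_out m/V(t).
Separate: dm/m = −Q_out dt/V(t) ⇒ ln(m/m₀) = −(Q_out/(Q_in−Q_out)) ln(V/V₀).
m = m₀ (V₀/V)^(Q_out/(Q_in−Q_out)) = 53.88 × (1201/685.633)^(-2.12717) = 16.3518 mg.
C = m/V = 16.3518/685.633 = 0.0238492 mg/gal.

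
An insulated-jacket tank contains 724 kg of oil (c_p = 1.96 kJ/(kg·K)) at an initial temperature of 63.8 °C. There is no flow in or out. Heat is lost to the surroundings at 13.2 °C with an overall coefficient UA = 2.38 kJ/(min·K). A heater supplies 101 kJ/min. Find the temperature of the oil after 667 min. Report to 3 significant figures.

M c_p dT/dt = −UA(T − T_amb) + Q̇.
dT/dt = (T_ss − T)/τ with T_ss = T_amb + Q̇/UA = 13.2 + 101/2.38 = 55.637 °C, τ = M c_p/UA = 724·1.96/2.38 = 596.24 min.
Solution: T(t) = T_ss + (T₀ − T_ss) e^(−t/τ).
T(667) = 55.637 + (8.1630)·0.32671 = 58.304 °C.

58.3 °C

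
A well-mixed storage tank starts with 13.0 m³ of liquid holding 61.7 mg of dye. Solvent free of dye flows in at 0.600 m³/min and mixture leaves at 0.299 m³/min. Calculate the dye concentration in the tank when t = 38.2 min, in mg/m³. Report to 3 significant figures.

Total volume: dV/dt = Q_in − Q_out = 0.30100 m³/min, so V(t) = 13.0 + 0.30100 t and V(38.2) = 24.498 m³.
Solute balance: dm/dt = 0 − Q_out C = −Q_out m/V(t).
Separate: dm/m = −Q_out dt/V(t) ⇒ ln(m/m₀) = −(Q_out/(Q_in−Q_out)) ln(V/V₀).
m = m₀ (V₀/V)^(Q_out/(Q_in−Q_out)) = 61.7 × (13.0/24.498)^(0.99336) = 32.879 mg.
C = m/V = 32.879/24.498 = 1.3421 mg/m³.

1.34 mg/m³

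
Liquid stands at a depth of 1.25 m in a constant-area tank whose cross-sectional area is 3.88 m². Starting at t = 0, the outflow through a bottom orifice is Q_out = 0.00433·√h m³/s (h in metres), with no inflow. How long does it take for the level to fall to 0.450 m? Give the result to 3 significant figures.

Volume balance on the tank: A dh/dt = −0.00433 √h.
This is separable: 2 d(√h)/dt = −0.00433/A, so √h = √h₀ − (0.00433/(2A)) t.
t = 2A(√h₀ − √h)/0.00433 = 2·3.88·(√1.25 − √0.450)/0.00433
  = 7.7600 × (1.1180 − 0.67082) / 0.00433 = 801.47 s.

801 s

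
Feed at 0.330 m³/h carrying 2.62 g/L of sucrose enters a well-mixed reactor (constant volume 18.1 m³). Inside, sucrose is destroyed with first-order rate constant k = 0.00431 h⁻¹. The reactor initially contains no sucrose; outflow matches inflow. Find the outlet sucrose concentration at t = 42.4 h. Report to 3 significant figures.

1.30 g/L

Accumulation = in − out − consumed: V dC/dt = Q C_in − Q C − k V C.
This is linear with rate a = Q/V + k = 0.022542 h⁻¹.
C_ss = Q C_in/(Q + kV) = 2.1191 g/L; C(t) = C_ss + (C₀ − C_ss) e^(−a t).
C(42.4) = 2.1191 + (-2.1191)·e^(−0.022542·42.4) = 2.1191 + (-2.1191)·0.38451 = 1.3043 g/L.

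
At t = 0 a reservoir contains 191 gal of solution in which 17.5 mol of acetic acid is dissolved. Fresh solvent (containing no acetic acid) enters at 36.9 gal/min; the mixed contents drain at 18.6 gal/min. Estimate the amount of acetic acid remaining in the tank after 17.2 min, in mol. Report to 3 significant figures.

Let m(t) be the amount of acetic acid. Volume: V(t) = V₀ + (Q_in − Q_out) t = 191 + 18.300 t; V(17.2) = 505.76 gal.
Solute balance: dm/dt = 0 − Q_out C = −Q_out m/V(t).
Separate: dm/m = −Q_out dt/V(t) ⇒ ln(m/m₀) = −(Q_out/(Q_in−Q_out)) ln(V/V₀).
m = m₀ (V₀/V)^(Q_out/(Q_in−Q_out)) = 17.5 × (191/505.76)^(1.0164) = 6.5042 mol.

6.50 mol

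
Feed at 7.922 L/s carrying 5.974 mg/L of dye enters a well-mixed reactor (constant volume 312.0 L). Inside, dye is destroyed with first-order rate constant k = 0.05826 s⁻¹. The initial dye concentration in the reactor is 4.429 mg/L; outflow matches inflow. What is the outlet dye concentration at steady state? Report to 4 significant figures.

Accumulation = in − out − consumed: V dC/dt = Q C_in − Q C − k V C.
Steady state (dC/dt = 0): C_ss = Q C_in/(Q + kV) = C_in/(1 + kV/Q).
C_ss = 7.922·5.974/(7.922 + 0.05826·312.0) = 47.3260/26.0991 = 1.81332 mg/L.

1.813 mg/L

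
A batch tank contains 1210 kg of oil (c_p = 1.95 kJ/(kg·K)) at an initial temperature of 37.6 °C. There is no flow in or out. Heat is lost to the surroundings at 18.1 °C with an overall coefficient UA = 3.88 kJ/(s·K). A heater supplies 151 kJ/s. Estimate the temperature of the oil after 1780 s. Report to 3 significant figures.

Lumped-capacitance energy balance: M c_p dT/dt = UA(T_amb − T) + Q̇.
dT/dt = (T_ss − T)/τ with T_ss = T_amb + Q̇/UA = 18.1 + 151/3.88 = 57.018 °C, τ = M c_p/UA = 1210·1.95/3.88 = 608.12 s.
T approaches T_ss exponentially: T(t) = T_ss + (T₀ − T_ss) e^(−t/τ).
T(1780) = 57.018 + (-19.418)·0.053554 = 55.978 °C.

56.0 °C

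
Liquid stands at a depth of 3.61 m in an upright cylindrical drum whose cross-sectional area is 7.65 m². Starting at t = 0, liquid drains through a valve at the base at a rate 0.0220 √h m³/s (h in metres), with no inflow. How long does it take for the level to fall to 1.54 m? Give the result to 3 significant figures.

A dh/dt = −Q_out = −0.0220 √h.
∫ h^(−1/2) dh = −(0.0220/A) ∫ dt, giving 2√h = 2√h₀ − (0.0220/A) t.
t = 2A(√h₀ − √h)/0.0220 = 2·7.65·(√3.61 − √1.54)/0.0220
  = 15.300 × (1.9000 − 1.2410) / 0.0220 = 458.33 s.

458 s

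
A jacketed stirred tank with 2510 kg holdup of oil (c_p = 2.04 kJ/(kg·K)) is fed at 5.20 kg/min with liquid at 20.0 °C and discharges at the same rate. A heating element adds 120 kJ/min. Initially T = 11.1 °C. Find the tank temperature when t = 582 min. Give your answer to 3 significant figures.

M c_p dT/dt = ṁ c_p (T_in − T) + Q̇.
Rearrange: dT/dt = (T_ss − T)/τ with τ = M/ṁ = 482.69 min and T_ss = T_in + Q̇/(ṁ c_p) = 31.312 °C.
T approaches T_ss exponentially: T(t) = T_ss + (T₀ − T_ss) e^(−t/τ).
T(582) = 31.312 + (-20.212)·e^(−582/482.69) = 31.312 + (-20.212)·0.29947 = 25.259 °C.

25.3 °C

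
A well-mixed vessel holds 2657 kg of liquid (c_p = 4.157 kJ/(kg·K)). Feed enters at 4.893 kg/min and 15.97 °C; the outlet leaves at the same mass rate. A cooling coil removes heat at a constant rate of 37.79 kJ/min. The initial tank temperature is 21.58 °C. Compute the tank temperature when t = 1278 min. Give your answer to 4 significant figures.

14.82 °C

First-law balance (no shaft work): M c_p dT/dt = ṁ c_p (T_in − T) − 37.79.
Rearrange: dT/dt = (T_ss − T)/τ with τ = M/ṁ = 543.021 min and T_ss = T_in − Q̇/(ṁ c_p) = 14.1121 °C.
Integrating: T(t) = T_ss + (T₀ − T_ss) e^(−t/τ).
T(1278) = 14.1121 + (7.46790)·e^(−1278/543.021) = 14.1121 + (7.46790)·0.0950358 = 14.8218 °C.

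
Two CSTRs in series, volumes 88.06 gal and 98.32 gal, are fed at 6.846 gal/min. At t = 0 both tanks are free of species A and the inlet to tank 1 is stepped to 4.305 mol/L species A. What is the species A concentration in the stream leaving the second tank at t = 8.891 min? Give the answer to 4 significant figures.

0.6025 mol/L

Time constants: τᵢ = Vᵢ/Q for each well-mixed tank.
τ₁ = 88.06/6.846 = 12.8630 min; τ₂ = 98.32/6.846 = 14.3617 min.
Solving the cascade with C₁(0)=C₂(0)=0 gives C₂(t) = C_in[1 − (τ₁ e^(−t/τ₁) − τ₂ e^(−t/τ₂))/(τ₁ − τ₂)].
At t = 8.891: e^(−t/τ₁) = 0.500970, e^(−t/τ₂) = 0.538440.
C₂ = 4.305·[1 − (12.8630·0.500970 − 14.3617·0.538440)/(-1.49869)] = 4.305·0.139961 = 0.602530 mol/L.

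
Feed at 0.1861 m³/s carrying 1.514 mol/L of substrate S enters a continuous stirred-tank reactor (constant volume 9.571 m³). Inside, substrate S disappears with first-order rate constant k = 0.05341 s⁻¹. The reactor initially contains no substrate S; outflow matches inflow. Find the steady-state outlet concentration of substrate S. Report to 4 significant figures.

0.4041 mol/L

Species balance: V dC/dt = Q C_in − Q C − k V C.
At steady state: 0 = Q C_in − (Q + kV) C_ss, so C_ss = Q C_in/(Q + kV).
C_ss = 0.1861·1.514/(0.1861 + 0.05341·9.571) = 0.281755/0.697287 = 0.404074 mol/L.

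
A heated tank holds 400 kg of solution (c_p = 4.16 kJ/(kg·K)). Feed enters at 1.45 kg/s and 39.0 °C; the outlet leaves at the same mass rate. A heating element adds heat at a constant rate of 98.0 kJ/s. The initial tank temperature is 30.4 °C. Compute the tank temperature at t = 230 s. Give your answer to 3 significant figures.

Heat balance on the well-mixed liquid: M c_p dT/dt = ṁ c_p (T_in − T) + 98.0.
Rearrange: dT/dt = (T_ss − T)/τ with τ = M/ṁ = 275.86 s and T_ss = T_in + Q̇/(ṁ c_p) = 55.247 °C.
Integrating: T(t) = T_ss + (T₀ − T_ss) e^(−t/τ).
T(230) = 55.247 + (-24.847)·e^(−230/275.86) = 55.247 + (-24.847)·0.43442 = 44.453 °C.

44.5 °C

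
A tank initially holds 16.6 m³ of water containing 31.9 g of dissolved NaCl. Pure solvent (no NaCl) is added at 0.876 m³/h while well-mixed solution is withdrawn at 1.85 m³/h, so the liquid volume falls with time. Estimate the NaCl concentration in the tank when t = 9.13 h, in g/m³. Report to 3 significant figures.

Let m(t) be the amount of NaCl. Volume: V(t) = V₀ + (Q_in − Q_out) t = 16.6 − 0.97400 t; V(9.13) = 7.7074 m³.
Solute balance: dm/dt = 0 − Q_out C = −Q_out m/V(t).
Separate: dm/m = −Q_out dt/V(t) ⇒ ln(m/m₀) = −(Q_out/(Q_in−Q_out)) ln(V/V₀).
m = m₀ (V₀/V)^(Q_out/(Q_in−Q_out)) = 31.9 × (16.6/7.7074)^(-1.8994) = 7.4287 g.
C = m/V = 7.4287/7.7074 = 0.96384 g/m³.

0.964 g/m³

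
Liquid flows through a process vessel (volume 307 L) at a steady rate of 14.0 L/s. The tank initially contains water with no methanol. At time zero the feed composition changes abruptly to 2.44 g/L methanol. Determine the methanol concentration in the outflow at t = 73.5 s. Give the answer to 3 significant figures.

Species balance on the tank: V dC/dt = Q(C_in − C).
Rewrite as dC/dt + C/τ = C_in/τ, τ = V/Q = 21.929 s.
Solution: C(t) = C_in + (C₀ − C_in) e^(−t/τ).
C(73.5) = 2.44 + (0 − 2.44)·e^(−73.5/21.929) = 2.44 + (-2.4400)·0.035022 = 2.3545 g/L.

2.35 g/L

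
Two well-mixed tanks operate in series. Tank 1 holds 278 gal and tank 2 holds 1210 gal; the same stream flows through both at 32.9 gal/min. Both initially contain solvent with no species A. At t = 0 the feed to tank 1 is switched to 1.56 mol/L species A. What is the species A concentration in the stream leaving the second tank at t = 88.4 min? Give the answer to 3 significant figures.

1.38 mol/L

Species balance on tank i: dCᵢ/dt = (Cᵢ₋₁ − Cᵢ)/τᵢ with τᵢ = Vᵢ/Q.
τ₁ = 278/32.9 = 8.4498 min; τ₂ = 1210/32.9 = 36.778 min.
Tank 1: C₁ = C_in(1 − e^(−t/τ₁)). Tank 2 (τ₁ ≠ τ₂): C₂ = C_in[1 − (τ₁ e^(−t/τ₁) − τ₂ e^(−t/τ₂))/(τ₁ − τ₂)].
At t = 88.4: e^(−t/τ₁) = 2.8611e-05, e^(−t/τ₂) = 0.090392.
C₂ = 1.56·[1 − (8.4498·2.8611e-05 − 36.778·0.090392)/(-28.328)] = 1.56·0.88265 = 1.3769 mol/L.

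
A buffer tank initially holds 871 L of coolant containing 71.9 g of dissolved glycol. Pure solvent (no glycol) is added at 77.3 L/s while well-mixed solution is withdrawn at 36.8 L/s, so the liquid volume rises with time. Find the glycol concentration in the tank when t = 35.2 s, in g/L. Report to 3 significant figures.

Total volume: dV/dt = Q_in − Q_out = 40.500 L/s, so V(t) = 871 + 40.500 t and V(35.2) = 2296.6 L.
Solute balance: dm/dt = 0 − Q_out C = −Q_out m/V(t).
dm/m = −Q_out dt/(V₀ + 40.500 t); integrating gives ln(m/m₀) = −(Q_out/(Q_in−Q_out)) ln(V/V₀).
m = m₀ (V₀/V)^(Q_out/(Q_in−Q_out)) = 71.9 × (871/2296.6)^(0.90864) = 29.794 g.
C = m/V = 29.794/2296.6 = 0.012973 g/L.

0.0130 g/L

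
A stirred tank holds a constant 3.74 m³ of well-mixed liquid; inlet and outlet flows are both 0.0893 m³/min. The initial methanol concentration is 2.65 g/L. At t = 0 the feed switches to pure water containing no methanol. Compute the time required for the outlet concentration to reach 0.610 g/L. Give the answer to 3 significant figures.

61.5 min

Species balance on the tank: V dC/dt = Q(C_in − C), so τ = V/Q = 41.881 min.
C(t) = C_in + (C₀ − C_in) e^(−t/τ). Set C = 0.610 and solve for t:
e^(−t/τ) = (C − C_in)/(C₀ − C_in) = (0.610 − 0)/(2.65 − 0) = 0.23019
t = −τ ln(…) = 41.881 × 1.4689 = 61.518 min.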